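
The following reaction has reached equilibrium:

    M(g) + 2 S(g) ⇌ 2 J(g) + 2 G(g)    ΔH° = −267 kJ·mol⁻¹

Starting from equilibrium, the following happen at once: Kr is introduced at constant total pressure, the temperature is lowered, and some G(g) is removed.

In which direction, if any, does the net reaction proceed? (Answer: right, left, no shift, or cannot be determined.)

Adding inert gas at constant total pressure expands the volume and lowers every reacting partial pressure. With Δn_gas = 4 − 3 = +1, Q moves away from K toward the side with fewer gas moles, so the system shifts toward the side with more gas moles — to the right.
The forward reaction is exothermic. Lowering T favours the exothermic direction — shift to the right.
Removing G (g), a product, drives the reaction to the right.
All effects act in the same direction — net shift to the right.

right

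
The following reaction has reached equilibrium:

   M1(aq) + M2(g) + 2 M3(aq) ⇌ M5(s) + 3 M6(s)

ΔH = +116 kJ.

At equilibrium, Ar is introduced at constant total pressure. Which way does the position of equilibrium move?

Adding inert gas at constant total pressure expands the volume and lowers every reacting partial pressure. With Δn_gas = 0 − 1 = -1, Q moves away from K toward the side with fewer gas moles, so the system shifts toward the side with more gas moles — to the left.

left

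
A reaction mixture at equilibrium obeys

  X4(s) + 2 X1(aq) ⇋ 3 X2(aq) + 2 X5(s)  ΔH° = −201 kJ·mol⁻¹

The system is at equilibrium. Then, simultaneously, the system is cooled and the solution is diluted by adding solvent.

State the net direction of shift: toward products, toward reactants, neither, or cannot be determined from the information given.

The forward reaction is exothermic. Lowering T favours the exothermic direction — shift to the right.
Dilution lowers every aqueous concentration by the same factor. Δn_aq = 3 − 2 = +1, so the system shifts toward the side with more dissolved moles — to the right.
All effects act in the same direction — net shift to the right.

right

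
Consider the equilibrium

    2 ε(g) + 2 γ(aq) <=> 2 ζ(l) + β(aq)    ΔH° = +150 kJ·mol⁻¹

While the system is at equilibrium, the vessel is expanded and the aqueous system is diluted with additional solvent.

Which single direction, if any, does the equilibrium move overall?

Gas moles: reactants 2, products 0 (Δn_gas = -2). Expansion shifts the system toward the side with more moles of gas — to the left.
Dilution lowers every aqueous concentration by the same factor. Δn_aq = 1 − 2 = -1, so the system shifts toward the side with more dissolved moles — to the left.
All effects act in the same direction — net shift to the left.

left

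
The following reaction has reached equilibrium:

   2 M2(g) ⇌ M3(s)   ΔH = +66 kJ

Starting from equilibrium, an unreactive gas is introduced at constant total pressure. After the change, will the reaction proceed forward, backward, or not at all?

left

Adding inert gas at constant total pressure expands the volume and lowers every reacting partial pressure. With Δn_gas = 0 − 2 = -2, Q moves away from K toward the side with fewer gas moles, so the system shifts toward the side with more gas moles — to the left.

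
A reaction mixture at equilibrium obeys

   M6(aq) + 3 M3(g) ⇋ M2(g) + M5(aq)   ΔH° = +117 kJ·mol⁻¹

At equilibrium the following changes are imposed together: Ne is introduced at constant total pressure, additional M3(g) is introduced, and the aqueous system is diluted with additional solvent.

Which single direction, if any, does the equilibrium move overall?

Adding inert gas at constant total pressure expands the volume and lowers every reacting partial pressure. With Δn_gas = 1 − 3 = -2, Q moves away from K toward the side with fewer gas moles, so the system shifts toward the side with more gas moles — to the left.
Adding M3 (g), a reactant, drives the reaction to the right.
Dilution scales every aqueous concentration by the same factor. Δn_aq = 1 − 1 = 0, so Q is unchanged — no shift.
The individual effects push in opposite directions; without quantitative information the net direction cannot be determined.

cannot be determined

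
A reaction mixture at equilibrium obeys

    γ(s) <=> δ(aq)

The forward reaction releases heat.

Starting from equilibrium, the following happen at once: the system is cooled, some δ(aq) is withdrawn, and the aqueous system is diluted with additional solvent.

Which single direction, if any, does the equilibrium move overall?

right

The forward reaction is exothermic. Lowering T favours the exothermic direction — shift to the right.
Removing δ (aq), a product, drives the reaction to the right.
Dilution lowers every aqueous concentration by the same factor. Δn_aq = 1 − 0 = +1, so the system shifts toward the side with more dissolved moles — to the right.
All effects act in the same direction — net shift to the right.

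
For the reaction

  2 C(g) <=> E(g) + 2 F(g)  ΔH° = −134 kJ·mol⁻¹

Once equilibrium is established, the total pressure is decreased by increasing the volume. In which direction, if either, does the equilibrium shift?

Gas moles: reactants 2, products 3 (Δn_gas = +1). Expansion shifts the system toward the side with more moles of gas — to the right.

right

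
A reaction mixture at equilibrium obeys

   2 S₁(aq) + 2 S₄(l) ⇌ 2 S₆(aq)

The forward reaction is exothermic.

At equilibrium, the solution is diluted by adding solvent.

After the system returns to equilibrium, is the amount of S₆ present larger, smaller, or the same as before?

Dilution scales every aqueous concentration by the same factor. Δn_aq = 2 − 2 = 0, so Q is unchanged — no shift.
No net shift occurs, so the amount of S₆ is unchanged.

unchanged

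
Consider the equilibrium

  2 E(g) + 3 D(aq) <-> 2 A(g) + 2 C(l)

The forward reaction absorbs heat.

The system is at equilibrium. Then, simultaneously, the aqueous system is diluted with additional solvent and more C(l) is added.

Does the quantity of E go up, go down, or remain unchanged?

increases

Dilution lowers every aqueous concentration by the same factor. Δn_aq = 0 − 3 = -3, so the system shifts toward the side with more dissolved moles — to the left.
C is a pure liquid; its activity is 1 regardless of amount, so Q is unaffected — no shift from this change.
The net shift is to the left. E is a reactant, so its amount increases.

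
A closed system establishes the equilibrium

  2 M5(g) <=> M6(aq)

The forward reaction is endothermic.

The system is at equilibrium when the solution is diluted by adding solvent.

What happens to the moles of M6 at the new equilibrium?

increases

Dilution lowers every aqueous concentration by the same factor. Δn_aq = 1 − 0 = +1, so the system shifts toward the side with more dissolved moles — to the right.
The net shift is to the right. M6 is a product, so its amount increases.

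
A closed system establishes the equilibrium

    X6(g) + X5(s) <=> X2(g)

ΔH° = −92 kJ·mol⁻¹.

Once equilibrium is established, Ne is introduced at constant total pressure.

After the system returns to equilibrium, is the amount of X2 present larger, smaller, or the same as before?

Adding inert gas at constant total pressure expands the volume, scaling every reacting partial pressure by the same factor. Δn_gas = 1 − 1 = 0, so Q is unchanged — no shift.
No net shift occurs, so the amount of X2 is unchanged.

unchanged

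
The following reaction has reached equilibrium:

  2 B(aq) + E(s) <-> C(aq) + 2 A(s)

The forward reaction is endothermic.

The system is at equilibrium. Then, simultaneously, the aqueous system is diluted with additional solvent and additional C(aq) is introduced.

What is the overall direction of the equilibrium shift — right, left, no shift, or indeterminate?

Dilution lowers every aqueous concentration by the same factor. Δn_aq = 1 − 2 = -1, so the system shifts toward the side with more dissolved moles — to the left.
Adding C (aq), a product, drives the reaction to the left.
All effects act in the same direction — net shift to the left.

left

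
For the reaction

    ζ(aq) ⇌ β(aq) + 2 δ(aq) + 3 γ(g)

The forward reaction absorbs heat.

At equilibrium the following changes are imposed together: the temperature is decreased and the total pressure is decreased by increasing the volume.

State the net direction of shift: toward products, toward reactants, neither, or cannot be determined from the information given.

The forward reaction is endothermic. Lowering T favours the exothermic direction — shift to the left.
Gas moles: reactants 0, products 3 (Δn_gas = +3). Expansion shifts the system toward the side with more moles of gas — to the right.
The individual effects push in opposite directions; without quantitative information the net direction cannot be determined.

cannot be determined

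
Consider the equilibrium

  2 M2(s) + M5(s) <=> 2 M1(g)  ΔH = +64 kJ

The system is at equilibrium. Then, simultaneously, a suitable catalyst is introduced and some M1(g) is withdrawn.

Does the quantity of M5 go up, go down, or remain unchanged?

decreases

A catalyst speeds both forward and reverse rates equally; it changes neither Q nor K — no shift from this change.
Removing M1 (g), a product, drives the reaction to the right.
The net shift is to the right. M5 is a reactant, so its amount decreases.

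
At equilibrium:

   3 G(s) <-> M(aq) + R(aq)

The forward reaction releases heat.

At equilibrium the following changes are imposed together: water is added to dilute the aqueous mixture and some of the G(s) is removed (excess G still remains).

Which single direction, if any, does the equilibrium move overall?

Dilution lowers every aqueous concentration by the same factor. Δn_aq = 2 − 0 = +2, so the system shifts toward the side with more dissolved moles — to the right.
G is a pure solid; its activity is 1 regardless of amount, so Q is unaffected — no shift from this change.
Only the nonzero effect(s) matter; the net shift is to the right.

right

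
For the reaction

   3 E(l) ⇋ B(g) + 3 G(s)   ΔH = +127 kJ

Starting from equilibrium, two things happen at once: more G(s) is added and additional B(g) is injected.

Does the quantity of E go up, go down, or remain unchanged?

increases

G is a pure solid; its activity is 1 regardless of amount, so Q is unaffected — no shift from this change.
Adding B (g), a product, drives the reaction to the left.
The net shift is to the left. E is a reactant, so its amount increases.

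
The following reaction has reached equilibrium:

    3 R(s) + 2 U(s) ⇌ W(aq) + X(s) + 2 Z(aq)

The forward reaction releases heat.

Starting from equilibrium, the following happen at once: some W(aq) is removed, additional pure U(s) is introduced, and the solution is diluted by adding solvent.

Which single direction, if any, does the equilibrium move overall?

Removing W (aq), a product, drives the reaction to the right.
U is a pure solid; its activity is 1 regardless of amount, so Q is unaffected — no shift from this change.
Dilution lowers every aqueous concentration by the same factor. Δn_aq = 3 − 0 = +3, so the system shifts toward the side with more dissolved moles — to the right.
Only the nonzero effect(s) matter; the net shift is to the right.

right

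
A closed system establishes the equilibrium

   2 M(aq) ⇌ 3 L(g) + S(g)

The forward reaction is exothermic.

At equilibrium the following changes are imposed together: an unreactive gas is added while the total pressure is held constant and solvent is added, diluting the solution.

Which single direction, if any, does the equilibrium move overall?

cannot be determined

Adding inert gas at constant total pressure expands the volume and lowers every reacting partial pressure. With Δn_gas = 4 − 0 = +4, Q moves away from K toward the side with fewer gas moles, so the system shifts toward the side with more gas moles — to the right.
Dilution lowers every aqueous concentration by the same factor. Δn_aq = 0 − 2 = -2, so the system shifts toward the side with more dissolved moles — to the left.
The individual effects push in opposite directions; without quantitative information the net direction cannot be determined.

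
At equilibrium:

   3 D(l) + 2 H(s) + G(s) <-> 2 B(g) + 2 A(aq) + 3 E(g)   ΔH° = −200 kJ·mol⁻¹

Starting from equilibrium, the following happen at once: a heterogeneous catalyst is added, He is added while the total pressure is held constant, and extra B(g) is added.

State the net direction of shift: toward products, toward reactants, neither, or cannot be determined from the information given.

cannot be determined

A catalyst speeds both forward and reverse rates equally; it changes neither Q nor K — no shift from this change.
Adding inert gas at constant total pressure expands the volume and lowers every reacting partial pressure. With Δn_gas = 5 − 0 = +5, Q moves away from K toward the side with fewer gas moles, so the system shifts toward the side with more gas moles — to the right.
Adding B (g), a product, drives the reaction to the left.
The individual effects push in opposite directions; without quantitative information the net direction cannot be determined.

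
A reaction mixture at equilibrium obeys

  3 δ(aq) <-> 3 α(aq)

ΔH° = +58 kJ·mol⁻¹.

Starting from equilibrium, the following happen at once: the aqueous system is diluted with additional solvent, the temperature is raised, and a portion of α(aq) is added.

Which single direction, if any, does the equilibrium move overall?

cannot be determined

Dilution scales every aqueous concentration by the same factor. Δn_aq = 3 − 3 = 0, so Q is unchanged — no shift.
The forward reaction is endothermic. Raising T favours the endothermic direction — shift to the right.
Adding α (aq), a product, drives the reaction to the left.
The individual effects push in opposite directions; without quantitative information the net direction cannot be determined.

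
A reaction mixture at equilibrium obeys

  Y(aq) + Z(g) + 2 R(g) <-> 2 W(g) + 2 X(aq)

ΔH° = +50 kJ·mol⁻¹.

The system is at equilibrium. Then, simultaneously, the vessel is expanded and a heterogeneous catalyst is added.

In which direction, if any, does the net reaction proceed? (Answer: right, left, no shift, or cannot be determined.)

Gas moles: reactants 3, products 2 (Δn_gas = -1). Expansion shifts the system toward the side with more moles of gas — to the left.
A catalyst speeds both forward and reverse rates equally; it changes neither Q nor K — no shift from this change.
Only the nonzero effect(s) matter; the net shift is to the left.

left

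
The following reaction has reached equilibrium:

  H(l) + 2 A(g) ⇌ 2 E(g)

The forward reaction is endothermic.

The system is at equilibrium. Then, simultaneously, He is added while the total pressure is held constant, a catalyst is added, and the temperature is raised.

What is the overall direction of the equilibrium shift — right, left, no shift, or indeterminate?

right

Adding inert gas at constant total pressure expands the volume, scaling every reacting partial pressure by the same factor. Δn_gas = 2 − 2 = 0, so Q is unchanged — no shift.
A catalyst speeds both forward and reverse rates equally; it changes neither Q nor K — no shift from this change.
The forward reaction is endothermic. Raising T favours the endothermic direction — shift to the right.
Only the nonzero effect(s) matter; the net shift is to the right.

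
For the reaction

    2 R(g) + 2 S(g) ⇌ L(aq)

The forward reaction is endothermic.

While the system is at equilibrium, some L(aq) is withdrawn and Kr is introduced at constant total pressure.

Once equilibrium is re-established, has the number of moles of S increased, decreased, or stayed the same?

cannot be determined

Removing L (aq), a product, drives the reaction to the right.
Adding inert gas at constant total pressure expands the volume and lowers every reacting partial pressure. With Δn_gas = 0 − 4 = -4, Q moves away from K toward the side with fewer gas moles, so the system shifts toward the side with more gas moles — to the left.
The two effects oppose each other, so the net shift — and hence the change in S — cannot be determined from the given information.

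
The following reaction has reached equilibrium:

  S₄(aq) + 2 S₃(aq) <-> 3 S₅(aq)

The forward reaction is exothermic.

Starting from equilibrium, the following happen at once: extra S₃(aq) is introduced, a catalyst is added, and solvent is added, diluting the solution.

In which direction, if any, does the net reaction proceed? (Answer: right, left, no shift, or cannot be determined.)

right

Adding S₃ (aq), a reactant, drives the reaction to the right.
A catalyst speeds both forward and reverse rates equally; it changes neither Q nor K — no shift from this change.
Dilution scales every aqueous concentration by the same factor. Δn_aq = 3 − 3 = 0, so Q is unchanged — no shift.
Only the nonzero effect(s) matter; the net shift is to the right.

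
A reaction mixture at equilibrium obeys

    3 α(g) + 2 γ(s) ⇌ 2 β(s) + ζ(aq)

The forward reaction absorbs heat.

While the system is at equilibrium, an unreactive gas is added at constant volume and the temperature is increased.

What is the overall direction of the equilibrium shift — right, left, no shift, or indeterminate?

At constant volume, adding an inert gas leaves every reacting species' partial pressure unchanged, so Q is unchanged — no shift from this change.
The forward reaction is endothermic. Raising T favours the endothermic direction — shift to the right.
Only the nonzero effect(s) matter; the net shift is to the right.

right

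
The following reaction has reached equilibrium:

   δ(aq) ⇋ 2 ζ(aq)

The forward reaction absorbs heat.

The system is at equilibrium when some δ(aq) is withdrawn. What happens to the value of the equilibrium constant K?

The equilibrium constant depends only on temperature. This perturbation may move the position of equilibrium, but since T is unchanged, K itself is unchanged.

unchanged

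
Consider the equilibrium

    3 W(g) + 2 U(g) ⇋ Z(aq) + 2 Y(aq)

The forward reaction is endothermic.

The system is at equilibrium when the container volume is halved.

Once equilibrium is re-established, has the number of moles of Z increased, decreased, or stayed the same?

increases

Gas moles: reactants 5, products 0 (Δn_gas = -5). Compression shifts the system toward the side with fewer moles of gas — to the right.
The net shift is to the right. Z is a product, so its amount increases.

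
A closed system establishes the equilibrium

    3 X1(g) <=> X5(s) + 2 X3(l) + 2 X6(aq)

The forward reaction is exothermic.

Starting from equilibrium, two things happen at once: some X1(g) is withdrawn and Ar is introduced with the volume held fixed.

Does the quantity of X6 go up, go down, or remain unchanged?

decreases

Removing X1 (g), a reactant, drives the reaction to the left.
At constant volume, adding an inert gas leaves every reacting species' partial pressure unchanged, so Q is unchanged — no shift from this change.
The net shift is to the left. X6 is a product, so its amount decreases.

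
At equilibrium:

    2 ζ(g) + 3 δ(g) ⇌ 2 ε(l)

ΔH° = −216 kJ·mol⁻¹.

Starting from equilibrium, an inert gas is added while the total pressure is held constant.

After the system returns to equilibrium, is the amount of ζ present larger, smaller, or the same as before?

increases

Adding inert gas at constant total pressure expands the volume and lowers every reacting partial pressure. With Δn_gas = 0 − 5 = -5, Q moves away from K toward the side with fewer gas moles, so the system shifts toward the side with more gas moles — to the left.
The net shift is to the left. ζ is a reactant, so its amount increases.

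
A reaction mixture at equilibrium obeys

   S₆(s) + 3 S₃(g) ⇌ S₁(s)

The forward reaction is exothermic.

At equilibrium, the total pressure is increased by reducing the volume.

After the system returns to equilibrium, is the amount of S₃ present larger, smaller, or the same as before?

decreases

Gas moles: reactants 3, products 0 (Δn_gas = -3). Compression shifts the system toward the side with fewer moles of gas — to the right.
The net shift is to the right. S₃ is a reactant, so its amount decreases.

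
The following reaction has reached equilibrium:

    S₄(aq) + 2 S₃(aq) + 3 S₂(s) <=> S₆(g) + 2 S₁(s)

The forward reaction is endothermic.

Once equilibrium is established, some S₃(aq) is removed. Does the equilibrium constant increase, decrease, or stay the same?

The equilibrium constant depends only on temperature. This perturbation may move the position of equilibrium, but since T is unchanged, K itself is unchanged.

unchanged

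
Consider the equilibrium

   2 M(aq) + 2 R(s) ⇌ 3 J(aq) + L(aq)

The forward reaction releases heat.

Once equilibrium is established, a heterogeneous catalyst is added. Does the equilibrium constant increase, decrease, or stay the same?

The equilibrium constant depends only on temperature. This perturbation changes neither the position of equilibrium nor K.

unchanged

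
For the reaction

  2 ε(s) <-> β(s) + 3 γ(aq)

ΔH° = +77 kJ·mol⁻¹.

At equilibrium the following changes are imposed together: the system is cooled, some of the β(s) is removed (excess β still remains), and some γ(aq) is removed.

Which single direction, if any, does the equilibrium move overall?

The forward reaction is endothermic. Lowering T favours the exothermic direction — shift to the left.
β is a pure solid; its activity is 1 regardless of amount, so Q is unaffected — no shift from this change.
Removing γ (aq), a product, drives the reaction to the right.
The individual effects push in opposite directions; without quantitative information the net direction cannot be determined.

cannot be determined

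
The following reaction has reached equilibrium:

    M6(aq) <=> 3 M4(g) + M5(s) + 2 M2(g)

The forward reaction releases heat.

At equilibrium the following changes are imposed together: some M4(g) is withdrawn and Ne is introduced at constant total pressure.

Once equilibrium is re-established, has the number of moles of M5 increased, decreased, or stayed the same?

Removing M4 (g), a product, drives the reaction to the right.
Adding inert gas at constant total pressure expands the volume and lowers every reacting partial pressure. With Δn_gas = 5 − 0 = +5, Q moves away from K toward the side with fewer gas moles, so the system shifts toward the side with more gas moles — to the right.
The net shift is to the right. M5 is a product, so its amount increases.

increases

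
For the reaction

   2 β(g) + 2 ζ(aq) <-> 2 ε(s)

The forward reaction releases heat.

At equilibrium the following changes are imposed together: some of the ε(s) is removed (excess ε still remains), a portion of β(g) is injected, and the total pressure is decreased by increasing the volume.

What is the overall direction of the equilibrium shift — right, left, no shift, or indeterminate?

ε is a pure solid; its activity is 1 regardless of amount, so Q is unaffected — no shift from this change.
Adding β (g), a reactant, drives the reaction to the right.
Gas moles: reactants 2, products 0 (Δn_gas = -2). Expansion shifts the system toward the side with more moles of gas — to the left.
The individual effects push in opposite directions; without quantitative information the net direction cannot be determined.

cannot be determined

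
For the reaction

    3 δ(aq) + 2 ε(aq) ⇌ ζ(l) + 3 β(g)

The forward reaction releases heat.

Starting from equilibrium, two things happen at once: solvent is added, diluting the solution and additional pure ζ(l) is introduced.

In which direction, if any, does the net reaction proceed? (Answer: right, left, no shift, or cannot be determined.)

Dilution lowers every aqueous concentration by the same factor. Δn_aq = 0 − 5 = -5, so the system shifts toward the side with more dissolved moles — to the left.
ζ is a pure liquid; its activity is 1 regardless of amount, so Q is unaffected — no shift from this change.
Only the nonzero effect(s) matter; the net shift is to the left.

left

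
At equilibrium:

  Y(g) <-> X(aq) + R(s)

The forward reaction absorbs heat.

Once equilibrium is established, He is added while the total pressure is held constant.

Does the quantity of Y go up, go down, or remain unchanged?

Adding inert gas at constant total pressure expands the volume and lowers every reacting partial pressure. With Δn_gas = 0 − 1 = -1, Q moves away from K toward the side with fewer gas moles, so the system shifts toward the side with more gas moles — to the left.
The net shift is to the left. Y is a reactant, so its amount increases.

increases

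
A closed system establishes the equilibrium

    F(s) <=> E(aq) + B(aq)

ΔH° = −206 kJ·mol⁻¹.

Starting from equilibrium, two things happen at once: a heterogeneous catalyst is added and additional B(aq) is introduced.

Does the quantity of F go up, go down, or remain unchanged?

A catalyst speeds both forward and reverse rates equally; it changes neither Q nor K — no shift from this change.
Adding B (aq), a product, drives the reaction to the left.
The net shift is to the left. F is a reactant, so its amount increases.

increases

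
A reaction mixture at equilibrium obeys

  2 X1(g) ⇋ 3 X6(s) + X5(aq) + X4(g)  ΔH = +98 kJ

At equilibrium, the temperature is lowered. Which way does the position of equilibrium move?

left

The forward reaction is endothermic. Lowering T favours the exothermic direction — shift to the left.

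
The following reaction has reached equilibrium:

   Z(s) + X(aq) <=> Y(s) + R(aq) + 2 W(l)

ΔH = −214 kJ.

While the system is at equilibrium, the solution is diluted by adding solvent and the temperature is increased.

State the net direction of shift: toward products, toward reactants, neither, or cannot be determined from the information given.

Dilution scales every aqueous concentration by the same factor. Δn_aq = 1 − 1 = 0, so Q is unchanged — no shift.
The forward reaction is exothermic. Raising T favours the endothermic direction — shift to the left.
Only the nonzero effect(s) matter; the net shift is to the left.

left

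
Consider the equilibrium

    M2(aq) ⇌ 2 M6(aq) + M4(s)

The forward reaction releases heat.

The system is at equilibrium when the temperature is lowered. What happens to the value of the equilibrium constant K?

increases

K depends on temperature via the van 't Hoff relation. The forward reaction is exothermic, so lowering T increases K.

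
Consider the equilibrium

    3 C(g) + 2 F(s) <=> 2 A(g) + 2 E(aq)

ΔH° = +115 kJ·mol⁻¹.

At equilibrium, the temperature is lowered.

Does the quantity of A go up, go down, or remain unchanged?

The forward reaction is endothermic. Lowering T favours the exothermic direction — shift to the left.
The net shift is to the left. A is a product, so its amount decreases.

decreases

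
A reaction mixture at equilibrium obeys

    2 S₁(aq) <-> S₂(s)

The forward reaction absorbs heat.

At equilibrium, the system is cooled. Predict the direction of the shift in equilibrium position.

left

The forward reaction is endothermic. Lowering T favours the exothermic direction — shift to the left.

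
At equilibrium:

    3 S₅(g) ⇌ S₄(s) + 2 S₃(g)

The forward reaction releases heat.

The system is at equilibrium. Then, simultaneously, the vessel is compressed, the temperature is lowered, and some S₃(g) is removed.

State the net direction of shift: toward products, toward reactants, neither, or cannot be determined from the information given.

Gas moles: reactants 3, products 2 (Δn_gas = -1). Compression shifts the system toward the side with fewer moles of gas — to the right.
The forward reaction is exothermic. Lowering T favours the exothermic direction — shift to the right.
Removing S₃ (g), a product, drives the reaction to the right.
All effects act in the same direction — net shift to the right.

right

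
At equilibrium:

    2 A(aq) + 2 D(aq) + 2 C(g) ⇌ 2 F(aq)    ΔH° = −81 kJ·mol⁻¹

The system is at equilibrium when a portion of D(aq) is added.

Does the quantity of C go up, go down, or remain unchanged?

decreases

Adding D (aq), a reactant, drives the reaction to the right.
The net shift is to the right. C is a reactant, so its amount decreases.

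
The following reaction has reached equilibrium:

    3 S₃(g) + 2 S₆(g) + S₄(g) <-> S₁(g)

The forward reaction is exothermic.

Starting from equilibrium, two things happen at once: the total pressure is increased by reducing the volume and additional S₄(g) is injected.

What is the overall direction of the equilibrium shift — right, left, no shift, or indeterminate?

right

Gas moles: reactants 6, products 1 (Δn_gas = -5). Compression shifts the system toward the side with fewer moles of gas — to the right.
Adding S₄ (g), a reactant, drives the reaction to the right.
All effects act in the same direction — net shift to the right.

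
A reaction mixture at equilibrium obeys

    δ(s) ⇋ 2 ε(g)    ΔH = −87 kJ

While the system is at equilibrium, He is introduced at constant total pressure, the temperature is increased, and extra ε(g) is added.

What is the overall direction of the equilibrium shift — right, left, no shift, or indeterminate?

cannot be determined

Adding inert gas at constant total pressure expands the volume and lowers every reacting partial pressure. With Δn_gas = 2 − 0 = +2, Q moves away from K toward the side with fewer gas moles, so the system shifts toward the side with more gas moles — to the right.
The forward reaction is exothermic. Raising T favours the endothermic direction — shift to the left.
Adding ε (g), a product, drives the reaction to the left.
The individual effects push in opposite directions; without quantitative information the net direction cannot be determined.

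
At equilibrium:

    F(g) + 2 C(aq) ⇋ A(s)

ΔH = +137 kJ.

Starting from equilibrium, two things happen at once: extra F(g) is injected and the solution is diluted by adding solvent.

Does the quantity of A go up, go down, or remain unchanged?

Adding F (g), a reactant, drives the reaction to the right.
Dilution lowers every aqueous concentration by the same factor. Δn_aq = 0 − 2 = -2, so the system shifts toward the side with more dissolved moles — to the left.
The two effects oppose each other, so the net shift — and hence the change in A — cannot be determined from the given information.

cannot be determined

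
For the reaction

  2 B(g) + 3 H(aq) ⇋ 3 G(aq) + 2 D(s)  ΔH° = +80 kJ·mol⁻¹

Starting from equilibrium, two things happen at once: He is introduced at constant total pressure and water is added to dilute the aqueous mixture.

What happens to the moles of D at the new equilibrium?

decreases

Adding inert gas at constant total pressure expands the volume and lowers every reacting partial pressure. With Δn_gas = 0 − 2 = -2, Q moves away from K toward the side with fewer gas moles, so the system shifts toward the side with more gas moles — to the left.
Dilution scales every aqueous concentration by the same factor. Δn_aq = 3 − 3 = 0, so Q is unchanged — no shift.
The net shift is to the left. D is a product, so its amount decreases.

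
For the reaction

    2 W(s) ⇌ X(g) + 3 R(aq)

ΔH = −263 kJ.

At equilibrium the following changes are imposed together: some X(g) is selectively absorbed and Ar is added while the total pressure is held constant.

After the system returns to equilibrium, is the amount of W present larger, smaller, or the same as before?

decreases

Removing X (g), a product, drives the reaction to the right.
Adding inert gas at constant total pressure expands the volume and lowers every reacting partial pressure. With Δn_gas = 1 − 0 = +1, Q moves away from K toward the side with fewer gas moles, so the system shifts toward the side with more gas moles — to the right.
The net shift is to the right. W is a reactant, so its amount decreases.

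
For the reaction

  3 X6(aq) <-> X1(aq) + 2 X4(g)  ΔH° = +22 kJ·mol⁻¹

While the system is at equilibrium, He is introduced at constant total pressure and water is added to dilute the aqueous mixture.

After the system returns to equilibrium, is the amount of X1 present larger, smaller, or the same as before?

Adding inert gas at constant total pressure expands the volume and lowers every reacting partial pressure. With Δn_gas = 2 − 0 = +2, Q moves away from K toward the side with fewer gas moles, so the system shifts toward the side with more gas moles — to the right.
Dilution lowers every aqueous concentration by the same factor. Δn_aq = 1 − 3 = -2, so the system shifts toward the side with more dissolved moles — to the left.
The two effects oppose each other, so the net shift — and hence the change in X1 — cannot be determined from the given information.

cannot be determined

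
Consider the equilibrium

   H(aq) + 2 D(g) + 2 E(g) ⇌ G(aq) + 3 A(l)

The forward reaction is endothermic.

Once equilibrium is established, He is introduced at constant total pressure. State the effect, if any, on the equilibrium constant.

The equilibrium constant depends only on temperature. This perturbation may move the position of equilibrium, but since T is unchanged, K itself is unchanged.

unchanged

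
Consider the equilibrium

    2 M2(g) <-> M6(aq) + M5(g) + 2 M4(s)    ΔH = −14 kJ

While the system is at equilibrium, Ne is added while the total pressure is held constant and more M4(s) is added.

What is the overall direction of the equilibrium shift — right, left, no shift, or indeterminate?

Adding inert gas at constant total pressure expands the volume and lowers every reacting partial pressure. With Δn_gas = 1 − 2 = -1, Q moves away from K toward the side with fewer gas moles, so the system shifts toward the side with more gas moles — to the left.
M4 is a pure solid; its activity is 1 regardless of amount, so Q is unaffected — no shift from this change.
Only the nonzero effect(s) matter; the net shift is to the left.

left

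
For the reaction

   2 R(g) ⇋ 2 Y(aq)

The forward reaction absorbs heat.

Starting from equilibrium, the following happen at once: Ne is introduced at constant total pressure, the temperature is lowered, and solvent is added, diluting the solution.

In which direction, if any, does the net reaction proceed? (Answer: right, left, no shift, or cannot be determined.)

cannot be determined

Adding inert gas at constant total pressure expands the volume and lowers every reacting partial pressure. With Δn_gas = 0 − 2 = -2, Q moves away from K toward the side with fewer gas moles, so the system shifts toward the side with more gas moles — to the left.
The forward reaction is endothermic. Lowering T favours the exothermic direction — shift to the left.
Dilution lowers every aqueous concentration by the same factor. Δn_aq = 2 − 0 = +2, so the system shifts toward the side with more dissolved moles — to the right.
The individual effects push in opposite directions; without quantitative information the net direction cannot be determined.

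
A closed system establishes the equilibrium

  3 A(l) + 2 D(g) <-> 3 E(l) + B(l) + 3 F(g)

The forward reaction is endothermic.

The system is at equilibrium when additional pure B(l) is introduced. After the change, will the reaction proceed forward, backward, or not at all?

B is a pure liquid; its activity is 1 regardless of amount, so Q is unaffected — no shift from this change.

no shift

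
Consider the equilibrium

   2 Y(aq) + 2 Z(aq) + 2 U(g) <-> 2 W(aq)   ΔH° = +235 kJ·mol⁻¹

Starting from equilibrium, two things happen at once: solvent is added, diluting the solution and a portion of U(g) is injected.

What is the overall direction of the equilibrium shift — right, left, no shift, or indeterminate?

cannot be determined

Dilution lowers every aqueous concentration by the same factor. Δn_aq = 2 − 4 = -2, so the system shifts toward the side with more dissolved moles — to the left.
Adding U (g), a reactant, drives the reaction to the right.
The individual effects push in opposite directions; without quantitative information the net direction cannot be determined.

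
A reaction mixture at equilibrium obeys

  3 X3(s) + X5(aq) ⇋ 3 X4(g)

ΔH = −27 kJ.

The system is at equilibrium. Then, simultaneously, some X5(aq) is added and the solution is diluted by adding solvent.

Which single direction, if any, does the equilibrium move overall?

cannot be determined

Adding X5 (aq), a reactant, drives the reaction to the right.
Dilution lowers every aqueous concentration by the same factor. Δn_aq = 0 − 1 = -1, so the system shifts toward the side with more dissolved moles — to the left.
The individual effects push in opposite directions; without quantitative information the net direction cannot be determined.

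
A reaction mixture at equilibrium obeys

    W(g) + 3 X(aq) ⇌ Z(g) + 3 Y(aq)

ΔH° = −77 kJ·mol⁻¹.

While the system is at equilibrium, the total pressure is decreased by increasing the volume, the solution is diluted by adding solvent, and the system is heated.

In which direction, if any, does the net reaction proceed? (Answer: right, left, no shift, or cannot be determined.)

left

Gas moles: reactants 1, products 1. Δn_gas = 0, so a volume change leaves Q equal to K — no shift from this change.
Dilution scales every aqueous concentration by the same factor. Δn_aq = 3 − 3 = 0, so Q is unchanged — no shift.
The forward reaction is exothermic. Raising T favours the endothermic direction — shift to the left.
Only the nonzero effect(s) matter; the net shift is to the left.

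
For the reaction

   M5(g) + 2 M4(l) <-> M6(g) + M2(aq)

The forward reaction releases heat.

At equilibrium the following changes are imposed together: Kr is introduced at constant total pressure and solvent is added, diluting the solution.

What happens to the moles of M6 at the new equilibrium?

increases

Adding inert gas at constant total pressure expands the volume, scaling every reacting partial pressure by the same factor. Δn_gas = 1 − 1 = 0, so Q is unchanged — no shift.
Dilution lowers every aqueous concentration by the same factor. Δn_aq = 1 − 0 = +1, so the system shifts toward the side with more dissolved moles — to the right.
The net shift is to the right. M6 is a product, so its amount increases.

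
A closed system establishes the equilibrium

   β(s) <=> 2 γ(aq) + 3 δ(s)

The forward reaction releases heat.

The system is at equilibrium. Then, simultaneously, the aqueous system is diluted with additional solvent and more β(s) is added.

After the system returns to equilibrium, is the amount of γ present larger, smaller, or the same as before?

Dilution lowers every aqueous concentration by the same factor. Δn_aq = 2 − 0 = +2, so the system shifts toward the side with more dissolved moles — to the right.
β is a pure solid; its activity is 1 regardless of amount, so Q is unaffected — no shift from this change.
The net shift is to the right. γ is a product, so its amount increases.

increases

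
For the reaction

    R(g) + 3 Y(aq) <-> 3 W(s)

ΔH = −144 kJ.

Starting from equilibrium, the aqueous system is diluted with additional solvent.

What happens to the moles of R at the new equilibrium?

Dilution lowers every aqueous concentration by the same factor. Δn_aq = 0 − 3 = -3, so the system shifts toward the side with more dissolved moles — to the left.
The net shift is to the left. R is a reactant, so its amount increases.

increases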